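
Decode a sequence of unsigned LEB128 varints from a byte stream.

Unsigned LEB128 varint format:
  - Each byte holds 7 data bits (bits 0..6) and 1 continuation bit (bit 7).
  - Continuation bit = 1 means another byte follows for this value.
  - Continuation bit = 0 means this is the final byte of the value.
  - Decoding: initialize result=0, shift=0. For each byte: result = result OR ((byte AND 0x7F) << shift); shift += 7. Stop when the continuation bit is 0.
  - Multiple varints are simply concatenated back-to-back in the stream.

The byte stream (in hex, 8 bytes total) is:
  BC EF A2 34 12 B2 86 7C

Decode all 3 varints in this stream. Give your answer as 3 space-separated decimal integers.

Answer: 109623228 18 2032434

Derivation:
  byte[0]=0xBC cont=1 payload=0x3C=60: acc |= 60<<0 -> acc=60 shift=7
  byte[1]=0xEF cont=1 payload=0x6F=111: acc |= 111<<7 -> acc=14268 shift=14
  byte[2]=0xA2 cont=1 payload=0x22=34: acc |= 34<<14 -> acc=571324 shift=21
  byte[3]=0x34 cont=0 payload=0x34=52: acc |= 52<<21 -> acc=109623228 shift=28 [end]
Varint 1: bytes[0:4] = BC EF A2 34 -> value 109623228 (4 byte(s))
  byte[4]=0x12 cont=0 payload=0x12=18: acc |= 18<<0 -> acc=18 shift=7 [end]
Varint 2: bytes[4:5] = 12 -> value 18 (1 byte(s))
  byte[5]=0xB2 cont=1 payload=0x32=50: acc |= 50<<0 -> acc=50 shift=7
  byte[6]=0x86 cont=1 payload=0x06=6: acc |= 6<<7 -> acc=818 shift=14
  byte[7]=0x7C cont=0 payload=0x7C=124: acc |= 124<<14 -> acc=2032434 shift=21 [end]
Varint 3: bytes[5:8] = B2 86 7C -> value 2032434 (3 byte(s))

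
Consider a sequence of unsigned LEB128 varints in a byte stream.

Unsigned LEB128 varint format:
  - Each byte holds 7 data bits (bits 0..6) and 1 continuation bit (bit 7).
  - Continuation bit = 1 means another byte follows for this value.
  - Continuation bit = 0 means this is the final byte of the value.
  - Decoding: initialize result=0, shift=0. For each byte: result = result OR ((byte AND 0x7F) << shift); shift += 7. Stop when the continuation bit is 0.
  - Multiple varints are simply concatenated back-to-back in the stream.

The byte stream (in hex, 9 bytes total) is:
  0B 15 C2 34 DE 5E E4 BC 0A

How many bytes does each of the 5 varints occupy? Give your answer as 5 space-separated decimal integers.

Answer: 1 1 2 2 3

Derivation:
  byte[0]=0x0B cont=0 payload=0x0B=11: acc |= 11<<0 -> acc=11 shift=7 [end]
Varint 1: bytes[0:1] = 0B -> value 11 (1 byte(s))
  byte[1]=0x15 cont=0 payload=0x15=21: acc |= 21<<0 -> acc=21 shift=7 [end]
Varint 2: bytes[1:2] = 15 -> value 21 (1 byte(s))
  byte[2]=0xC2 cont=1 payload=0x42=66: acc |= 66<<0 -> acc=66 shift=7
  byte[3]=0x34 cont=0 payload=0x34=52: acc |= 52<<7 -> acc=6722 shift=14 [end]
Varint 3: bytes[2:4] = C2 34 -> value 6722 (2 byte(s))
  byte[4]=0xDE cont=1 payload=0x5E=94: acc |= 94<<0 -> acc=94 shift=7
  byte[5]=0x5E cont=0 payload=0x5E=94: acc |= 94<<7 -> acc=12126 shift=14 [end]
Varint 4: bytes[4:6] = DE 5E -> value 12126 (2 byte(s))
  byte[6]=0xE4 cont=1 payload=0x64=100: acc |= 100<<0 -> acc=100 shift=7
  byte[7]=0xBC cont=1 payload=0x3C=60: acc |= 60<<7 -> acc=7780 shift=14
  byte[8]=0x0A cont=0 payload=0x0A=10: acc |= 10<<14 -> acc=171620 shift=21 [end]
Varint 5: bytes[6:9] = E4 BC 0A -> value 171620 (3 byte(s))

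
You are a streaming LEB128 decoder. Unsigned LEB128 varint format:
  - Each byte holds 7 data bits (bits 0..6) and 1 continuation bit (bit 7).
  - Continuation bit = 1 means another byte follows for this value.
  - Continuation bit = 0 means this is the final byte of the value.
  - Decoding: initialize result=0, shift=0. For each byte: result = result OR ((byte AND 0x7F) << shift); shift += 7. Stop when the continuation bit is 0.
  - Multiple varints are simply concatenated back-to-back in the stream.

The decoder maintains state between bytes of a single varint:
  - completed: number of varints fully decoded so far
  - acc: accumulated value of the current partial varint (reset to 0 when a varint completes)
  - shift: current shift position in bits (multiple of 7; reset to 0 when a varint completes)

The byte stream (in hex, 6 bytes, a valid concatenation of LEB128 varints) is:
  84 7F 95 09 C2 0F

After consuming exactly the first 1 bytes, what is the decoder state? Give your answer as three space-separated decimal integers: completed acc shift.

byte[0]=0x84 cont=1 payload=0x04: acc |= 4<<0 -> completed=0 acc=4 shift=7

Answer: 0 4 7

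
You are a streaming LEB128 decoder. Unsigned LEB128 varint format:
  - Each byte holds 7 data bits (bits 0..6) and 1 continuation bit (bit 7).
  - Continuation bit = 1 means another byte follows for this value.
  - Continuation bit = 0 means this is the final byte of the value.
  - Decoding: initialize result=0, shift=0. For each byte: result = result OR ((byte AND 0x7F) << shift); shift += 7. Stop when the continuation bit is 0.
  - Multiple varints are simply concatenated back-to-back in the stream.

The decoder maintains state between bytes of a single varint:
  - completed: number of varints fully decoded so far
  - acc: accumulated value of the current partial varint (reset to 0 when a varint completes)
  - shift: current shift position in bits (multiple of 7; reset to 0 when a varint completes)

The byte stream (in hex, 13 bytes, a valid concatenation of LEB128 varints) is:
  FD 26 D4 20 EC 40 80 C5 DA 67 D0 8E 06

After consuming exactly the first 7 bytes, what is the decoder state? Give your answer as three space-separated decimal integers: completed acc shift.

Answer: 3 0 7

Derivation:
byte[0]=0xFD cont=1 payload=0x7D: acc |= 125<<0 -> completed=0 acc=125 shift=7
byte[1]=0x26 cont=0 payload=0x26: varint #1 complete (value=4989); reset -> completed=1 acc=0 shift=0
byte[2]=0xD4 cont=1 payload=0x54: acc |= 84<<0 -> completed=1 acc=84 shift=7
byte[3]=0x20 cont=0 payload=0x20: varint #2 complete (value=4180); reset -> completed=2 acc=0 shift=0
byte[4]=0xEC cont=1 payload=0x6C: acc |= 108<<0 -> completed=2 acc=108 shift=7
byte[5]=0x40 cont=0 payload=0x40: varint #3 complete (value=8300); reset -> completed=3 acc=0 shift=0
byte[6]=0x80 cont=1 payload=0x00: acc |= 0<<0 -> completed=3 acc=0 shift=7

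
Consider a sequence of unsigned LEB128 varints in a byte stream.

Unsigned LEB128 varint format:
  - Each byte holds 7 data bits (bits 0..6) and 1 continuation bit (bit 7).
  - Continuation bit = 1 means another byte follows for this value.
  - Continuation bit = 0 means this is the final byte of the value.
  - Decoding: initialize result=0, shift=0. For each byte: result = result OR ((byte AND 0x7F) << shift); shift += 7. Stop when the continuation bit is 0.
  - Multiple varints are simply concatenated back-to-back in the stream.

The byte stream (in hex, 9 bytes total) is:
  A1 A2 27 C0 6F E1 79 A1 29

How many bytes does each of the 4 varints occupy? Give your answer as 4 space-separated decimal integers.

  byte[0]=0xA1 cont=1 payload=0x21=33: acc |= 33<<0 -> acc=33 shift=7
  byte[1]=0xA2 cont=1 payload=0x22=34: acc |= 34<<7 -> acc=4385 shift=14
  byte[2]=0x27 cont=0 payload=0x27=39: acc |= 39<<14 -> acc=643361 shift=21 [end]
Varint 1: bytes[0:3] = A1 A2 27 -> value 643361 (3 byte(s))
  byte[3]=0xC0 cont=1 payload=0x40=64: acc |= 64<<0 -> acc=64 shift=7
  byte[4]=0x6F cont=0 payload=0x6F=111: acc |= 111<<7 -> acc=14272 shift=14 [end]
Varint 2: bytes[3:5] = C0 6F -> value 14272 (2 byte(s))
  byte[5]=0xE1 cont=1 payload=0x61=97: acc |= 97<<0 -> acc=97 shift=7
  byte[6]=0x79 cont=0 payload=0x79=121: acc |= 121<<7 -> acc=15585 shift=14 [end]
Varint 3: bytes[5:7] = E1 79 -> value 15585 (2 byte(s))
  byte[7]=0xA1 cont=1 payload=0x21=33: acc |= 33<<0 -> acc=33 shift=7
  byte[8]=0x29 cont=0 payload=0x29=41: acc |= 41<<7 -> acc=5281 shift=14 [end]
Varint 4: bytes[7:9] = A1 29 -> value 5281 (2 byte(s))

Answer: 3 2 2 2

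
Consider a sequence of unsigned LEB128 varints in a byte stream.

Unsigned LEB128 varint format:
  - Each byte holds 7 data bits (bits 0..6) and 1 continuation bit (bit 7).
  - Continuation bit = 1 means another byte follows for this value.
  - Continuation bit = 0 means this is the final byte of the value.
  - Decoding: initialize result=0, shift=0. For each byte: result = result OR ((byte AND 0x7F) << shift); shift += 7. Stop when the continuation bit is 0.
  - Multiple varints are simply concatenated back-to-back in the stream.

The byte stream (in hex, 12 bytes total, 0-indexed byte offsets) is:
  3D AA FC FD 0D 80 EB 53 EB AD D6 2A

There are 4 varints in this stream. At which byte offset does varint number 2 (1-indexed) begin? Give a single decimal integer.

  byte[0]=0x3D cont=0 payload=0x3D=61: acc |= 61<<0 -> acc=61 shift=7 [end]
Varint 1: bytes[0:1] = 3D -> value 61 (1 byte(s))
  byte[1]=0xAA cont=1 payload=0x2A=42: acc |= 42<<0 -> acc=42 shift=7
  byte[2]=0xFC cont=1 payload=0x7C=124: acc |= 124<<7 -> acc=15914 shift=14
  byte[3]=0xFD cont=1 payload=0x7D=125: acc |= 125<<14 -> acc=2063914 shift=21
  byte[4]=0x0D cont=0 payload=0x0D=13: acc |= 13<<21 -> acc=29326890 shift=28 [end]
Varint 2: bytes[1:5] = AA FC FD 0D -> value 29326890 (4 byte(s))
  byte[5]=0x80 cont=1 payload=0x00=0: acc |= 0<<0 -> acc=0 shift=7
  byte[6]=0xEB cont=1 payload=0x6B=107: acc |= 107<<7 -> acc=13696 shift=14
  byte[7]=0x53 cont=0 payload=0x53=83: acc |= 83<<14 -> acc=1373568 shift=21 [end]
Varint 3: bytes[5:8] = 80 EB 53 -> value 1373568 (3 byte(s))
  byte[8]=0xEB cont=1 payload=0x6B=107: acc |= 107<<0 -> acc=107 shift=7
  byte[9]=0xAD cont=1 payload=0x2D=45: acc |= 45<<7 -> acc=5867 shift=14
  byte[10]=0xD6 cont=1 payload=0x56=86: acc |= 86<<14 -> acc=1414891 shift=21
  byte[11]=0x2A cont=0 payload=0x2A=42: acc |= 42<<21 -> acc=89495275 shift=28 [end]
Varint 4: bytes[8:12] = EB AD D6 2A -> value 89495275 (4 byte(s))

Answer: 1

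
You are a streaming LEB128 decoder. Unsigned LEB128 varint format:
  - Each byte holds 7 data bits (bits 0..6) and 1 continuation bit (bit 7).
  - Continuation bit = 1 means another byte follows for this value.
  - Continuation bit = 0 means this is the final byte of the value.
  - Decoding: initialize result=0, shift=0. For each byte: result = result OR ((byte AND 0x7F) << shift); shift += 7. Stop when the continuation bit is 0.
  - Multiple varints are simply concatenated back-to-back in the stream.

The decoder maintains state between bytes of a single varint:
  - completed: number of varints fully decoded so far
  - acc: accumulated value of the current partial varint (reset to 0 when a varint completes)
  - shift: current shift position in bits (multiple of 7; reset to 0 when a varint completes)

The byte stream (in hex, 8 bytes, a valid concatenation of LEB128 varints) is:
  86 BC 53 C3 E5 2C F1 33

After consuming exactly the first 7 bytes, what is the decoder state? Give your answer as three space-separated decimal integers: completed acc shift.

Answer: 2 113 7

Derivation:
byte[0]=0x86 cont=1 payload=0x06: acc |= 6<<0 -> completed=0 acc=6 shift=7
byte[1]=0xBC cont=1 payload=0x3C: acc |= 60<<7 -> completed=0 acc=7686 shift=14
byte[2]=0x53 cont=0 payload=0x53: varint #1 complete (value=1367558); reset -> completed=1 acc=0 shift=0
byte[3]=0xC3 cont=1 payload=0x43: acc |= 67<<0 -> completed=1 acc=67 shift=7
byte[4]=0xE5 cont=1 payload=0x65: acc |= 101<<7 -> completed=1 acc=12995 shift=14
byte[5]=0x2C cont=0 payload=0x2C: varint #2 complete (value=733891); reset -> completed=2 acc=0 shift=0
byte[6]=0xF1 cont=1 payload=0x71: acc |= 113<<0 -> completed=2 acc=113 shift=7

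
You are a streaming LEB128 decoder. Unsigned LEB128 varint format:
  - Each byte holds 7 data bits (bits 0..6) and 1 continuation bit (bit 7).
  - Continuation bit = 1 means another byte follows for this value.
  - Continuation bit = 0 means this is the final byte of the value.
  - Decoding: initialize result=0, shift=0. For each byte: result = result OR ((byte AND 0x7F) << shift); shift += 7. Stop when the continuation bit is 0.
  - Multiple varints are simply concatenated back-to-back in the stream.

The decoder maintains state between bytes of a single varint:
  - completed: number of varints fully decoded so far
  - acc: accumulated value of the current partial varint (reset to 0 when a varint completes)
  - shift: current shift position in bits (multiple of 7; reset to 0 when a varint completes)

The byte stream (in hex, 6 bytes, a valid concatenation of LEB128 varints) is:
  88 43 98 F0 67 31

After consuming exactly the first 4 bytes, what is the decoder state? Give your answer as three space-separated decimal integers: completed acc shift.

Answer: 1 14360 14

Derivation:
byte[0]=0x88 cont=1 payload=0x08: acc |= 8<<0 -> completed=0 acc=8 shift=7
byte[1]=0x43 cont=0 payload=0x43: varint #1 complete (value=8584); reset -> completed=1 acc=0 shift=0
byte[2]=0x98 cont=1 payload=0x18: acc |= 24<<0 -> completed=1 acc=24 shift=7
byte[3]=0xF0 cont=1 payload=0x70: acc |= 112<<7 -> completed=1 acc=14360 shift=14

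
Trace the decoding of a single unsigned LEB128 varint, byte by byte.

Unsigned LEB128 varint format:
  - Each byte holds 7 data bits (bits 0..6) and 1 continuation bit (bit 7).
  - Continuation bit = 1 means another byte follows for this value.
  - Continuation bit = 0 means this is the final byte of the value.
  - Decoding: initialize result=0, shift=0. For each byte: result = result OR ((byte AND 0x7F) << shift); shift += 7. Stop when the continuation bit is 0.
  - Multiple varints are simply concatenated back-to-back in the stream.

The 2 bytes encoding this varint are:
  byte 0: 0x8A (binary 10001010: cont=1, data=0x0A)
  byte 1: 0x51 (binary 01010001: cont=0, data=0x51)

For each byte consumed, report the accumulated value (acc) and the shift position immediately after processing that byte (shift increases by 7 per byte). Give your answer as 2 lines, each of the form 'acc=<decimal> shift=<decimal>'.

byte 0=0x8A: payload=0x0A=10, contrib = 10<<0 = 10; acc -> 10, shift -> 7
byte 1=0x51: payload=0x51=81, contrib = 81<<7 = 10368; acc -> 10378, shift -> 14

Answer: acc=10 shift=7
acc=10378 shift=14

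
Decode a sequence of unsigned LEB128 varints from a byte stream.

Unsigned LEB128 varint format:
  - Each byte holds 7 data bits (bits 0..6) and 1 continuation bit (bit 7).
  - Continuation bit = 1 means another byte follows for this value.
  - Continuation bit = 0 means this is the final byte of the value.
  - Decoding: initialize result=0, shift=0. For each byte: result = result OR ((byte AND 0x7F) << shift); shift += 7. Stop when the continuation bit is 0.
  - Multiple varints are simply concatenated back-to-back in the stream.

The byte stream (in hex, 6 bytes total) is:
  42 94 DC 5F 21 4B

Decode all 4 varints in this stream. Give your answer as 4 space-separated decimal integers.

  byte[0]=0x42 cont=0 payload=0x42=66: acc |= 66<<0 -> acc=66 shift=7 [end]
Varint 1: bytes[0:1] = 42 -> value 66 (1 byte(s))
  byte[1]=0x94 cont=1 payload=0x14=20: acc |= 20<<0 -> acc=20 shift=7
  byte[2]=0xDC cont=1 payload=0x5C=92: acc |= 92<<7 -> acc=11796 shift=14
  byte[3]=0x5F cont=0 payload=0x5F=95: acc |= 95<<14 -> acc=1568276 shift=21 [end]
Varint 2: bytes[1:4] = 94 DC 5F -> value 1568276 (3 byte(s))
  byte[4]=0x21 cont=0 payload=0x21=33: acc |= 33<<0 -> acc=33 shift=7 [end]
Varint 3: bytes[4:5] = 21 -> value 33 (1 byte(s))
  byte[5]=0x4B cont=0 payload=0x4B=75: acc |= 75<<0 -> acc=75 shift=7 [end]
Varint 4: bytes[5:6] = 4B -> value 75 (1 byte(s))

Answer: 66 1568276 33 75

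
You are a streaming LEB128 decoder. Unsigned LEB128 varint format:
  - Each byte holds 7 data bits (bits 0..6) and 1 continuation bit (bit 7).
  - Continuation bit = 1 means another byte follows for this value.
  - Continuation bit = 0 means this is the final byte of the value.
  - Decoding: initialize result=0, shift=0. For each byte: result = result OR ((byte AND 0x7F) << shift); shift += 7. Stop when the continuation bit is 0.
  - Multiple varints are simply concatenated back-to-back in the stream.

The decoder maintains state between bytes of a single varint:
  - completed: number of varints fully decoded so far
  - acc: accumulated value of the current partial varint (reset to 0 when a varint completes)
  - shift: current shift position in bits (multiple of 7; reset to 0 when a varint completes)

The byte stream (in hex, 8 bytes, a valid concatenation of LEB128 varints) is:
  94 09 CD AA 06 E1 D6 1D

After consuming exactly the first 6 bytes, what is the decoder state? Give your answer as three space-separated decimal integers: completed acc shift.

byte[0]=0x94 cont=1 payload=0x14: acc |= 20<<0 -> completed=0 acc=20 shift=7
byte[1]=0x09 cont=0 payload=0x09: varint #1 complete (value=1172); reset -> completed=1 acc=0 shift=0
byte[2]=0xCD cont=1 payload=0x4D: acc |= 77<<0 -> completed=1 acc=77 shift=7
byte[3]=0xAA cont=1 payload=0x2A: acc |= 42<<7 -> completed=1 acc=5453 shift=14
byte[4]=0x06 cont=0 payload=0x06: varint #2 complete (value=103757); reset -> completed=2 acc=0 shift=0
byte[5]=0xE1 cont=1 payload=0x61: acc |= 97<<0 -> completed=2 acc=97 shift=7

Answer: 2 97 7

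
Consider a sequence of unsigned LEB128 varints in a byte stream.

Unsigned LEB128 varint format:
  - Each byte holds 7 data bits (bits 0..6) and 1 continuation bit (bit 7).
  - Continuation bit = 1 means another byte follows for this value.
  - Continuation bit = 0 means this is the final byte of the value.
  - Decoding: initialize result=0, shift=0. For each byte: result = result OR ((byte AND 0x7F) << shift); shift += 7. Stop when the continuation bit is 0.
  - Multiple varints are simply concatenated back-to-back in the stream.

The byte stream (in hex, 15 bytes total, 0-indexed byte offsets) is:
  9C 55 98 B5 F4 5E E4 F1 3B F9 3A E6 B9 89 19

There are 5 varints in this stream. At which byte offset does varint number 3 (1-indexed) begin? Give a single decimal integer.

  byte[0]=0x9C cont=1 payload=0x1C=28: acc |= 28<<0 -> acc=28 shift=7
  byte[1]=0x55 cont=0 payload=0x55=85: acc |= 85<<7 -> acc=10908 shift=14 [end]
Varint 1: bytes[0:2] = 9C 55 -> value 10908 (2 byte(s))
  byte[2]=0x98 cont=1 payload=0x18=24: acc |= 24<<0 -> acc=24 shift=7
  byte[3]=0xB5 cont=1 payload=0x35=53: acc |= 53<<7 -> acc=6808 shift=14
  byte[4]=0xF4 cont=1 payload=0x74=116: acc |= 116<<14 -> acc=1907352 shift=21
  byte[5]=0x5E cont=0 payload=0x5E=94: acc |= 94<<21 -> acc=199039640 shift=28 [end]
Varint 2: bytes[2:6] = 98 B5 F4 5E -> value 199039640 (4 byte(s))
  byte[6]=0xE4 cont=1 payload=0x64=100: acc |= 100<<0 -> acc=100 shift=7
  byte[7]=0xF1 cont=1 payload=0x71=113: acc |= 113<<7 -> acc=14564 shift=14
  byte[8]=0x3B cont=0 payload=0x3B=59: acc |= 59<<14 -> acc=981220 shift=21 [end]
Varint 3: bytes[6:9] = E4 F1 3B -> value 981220 (3 byte(s))
  byte[9]=0xF9 cont=1 payload=0x79=121: acc |= 121<<0 -> acc=121 shift=7
  byte[10]=0x3A cont=0 payload=0x3A=58: acc |= 58<<7 -> acc=7545 shift=14 [end]
Varint 4: bytes[9:11] = F9 3A -> value 7545 (2 byte(s))
  byte[11]=0xE6 cont=1 payload=0x66=102: acc |= 102<<0 -> acc=102 shift=7
  byte[12]=0xB9 cont=1 payload=0x39=57: acc |= 57<<7 -> acc=7398 shift=14
  byte[13]=0x89 cont=1 payload=0x09=9: acc |= 9<<14 -> acc=154854 shift=21
  byte[14]=0x19 cont=0 payload=0x19=25: acc |= 25<<21 -> acc=52583654 shift=28 [end]
Varint 5: bytes[11:15] = E6 B9 89 19 -> value 52583654 (4 byte(s))

Answer: 6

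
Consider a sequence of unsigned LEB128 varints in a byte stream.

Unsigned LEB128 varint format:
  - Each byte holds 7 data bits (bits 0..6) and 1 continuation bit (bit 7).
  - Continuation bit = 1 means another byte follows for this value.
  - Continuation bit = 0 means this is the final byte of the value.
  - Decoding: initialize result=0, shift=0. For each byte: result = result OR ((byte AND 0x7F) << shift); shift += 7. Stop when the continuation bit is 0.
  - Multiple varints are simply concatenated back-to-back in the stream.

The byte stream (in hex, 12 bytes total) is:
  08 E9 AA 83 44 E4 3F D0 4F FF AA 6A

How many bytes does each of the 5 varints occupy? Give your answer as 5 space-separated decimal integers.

  byte[0]=0x08 cont=0 payload=0x08=8: acc |= 8<<0 -> acc=8 shift=7 [end]
Varint 1: bytes[0:1] = 08 -> value 8 (1 byte(s))
  byte[1]=0xE9 cont=1 payload=0x69=105: acc |= 105<<0 -> acc=105 shift=7
  byte[2]=0xAA cont=1 payload=0x2A=42: acc |= 42<<7 -> acc=5481 shift=14
  byte[3]=0x83 cont=1 payload=0x03=3: acc |= 3<<14 -> acc=54633 shift=21
  byte[4]=0x44 cont=0 payload=0x44=68: acc |= 68<<21 -> acc=142660969 shift=28 [end]
Varint 2: bytes[1:5] = E9 AA 83 44 -> value 142660969 (4 byte(s))
  byte[5]=0xE4 cont=1 payload=0x64=100: acc |= 100<<0 -> acc=100 shift=7
  byte[6]=0x3F cont=0 payload=0x3F=63: acc |= 63<<7 -> acc=8164 shift=14 [end]
Varint 3: bytes[5:7] = E4 3F -> value 8164 (2 byte(s))
  byte[7]=0xD0 cont=1 payload=0x50=80: acc |= 80<<0 -> acc=80 shift=7
  byte[8]=0x4F cont=0 payload=0x4F=79: acc |= 79<<7 -> acc=10192 shift=14 [end]
Varint 4: bytes[7:9] = D0 4F -> value 10192 (2 byte(s))
  byte[9]=0xFF cont=1 payload=0x7F=127: acc |= 127<<0 -> acc=127 shift=7
  byte[10]=0xAA cont=1 payload=0x2A=42: acc |= 42<<7 -> acc=5503 shift=14
  byte[11]=0x6A cont=0 payload=0x6A=106: acc |= 106<<14 -> acc=1742207 shift=21 [end]
Varint 5: bytes[9:12] = FF AA 6A -> value 1742207 (3 byte(s))

Answer: 1 4 2 2 3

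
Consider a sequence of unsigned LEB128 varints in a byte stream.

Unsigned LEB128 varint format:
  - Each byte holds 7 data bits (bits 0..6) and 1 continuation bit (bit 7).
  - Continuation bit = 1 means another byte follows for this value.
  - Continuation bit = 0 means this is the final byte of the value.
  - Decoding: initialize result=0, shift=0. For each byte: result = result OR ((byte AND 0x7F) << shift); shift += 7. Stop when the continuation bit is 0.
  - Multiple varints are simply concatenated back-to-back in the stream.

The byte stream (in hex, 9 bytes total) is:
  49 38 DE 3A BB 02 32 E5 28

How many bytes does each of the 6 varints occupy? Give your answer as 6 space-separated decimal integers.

Answer: 1 1 2 2 1 2

Derivation:
  byte[0]=0x49 cont=0 payload=0x49=73: acc |= 73<<0 -> acc=73 shift=7 [end]
Varint 1: bytes[0:1] = 49 -> value 73 (1 byte(s))
  byte[1]=0x38 cont=0 payload=0x38=56: acc |= 56<<0 -> acc=56 shift=7 [end]
Varint 2: bytes[1:2] = 38 -> value 56 (1 byte(s))
  byte[2]=0xDE cont=1 payload=0x5E=94: acc |= 94<<0 -> acc=94 shift=7
  byte[3]=0x3A cont=0 payload=0x3A=58: acc |= 58<<7 -> acc=7518 shift=14 [end]
Varint 3: bytes[2:4] = DE 3A -> value 7518 (2 byte(s))
  byte[4]=0xBB cont=1 payload=0x3B=59: acc |= 59<<0 -> acc=59 shift=7
  byte[5]=0x02 cont=0 payload=0x02=2: acc |= 2<<7 -> acc=315 shift=14 [end]
Varint 4: bytes[4:6] = BB 02 -> value 315 (2 byte(s))
  byte[6]=0x32 cont=0 payload=0x32=50: acc |= 50<<0 -> acc=50 shift=7 [end]
Varint 5: bytes[6:7] = 32 -> value 50 (1 byte(s))
  byte[7]=0xE5 cont=1 payload=0x65=101: acc |= 101<<0 -> acc=101 shift=7
  byte[8]=0x28 cont=0 payload=0x28=40: acc |= 40<<7 -> acc=5221 shift=14 [end]
Varint 6: bytes[7:9] = E5 28 -> value 5221 (2 byte(s))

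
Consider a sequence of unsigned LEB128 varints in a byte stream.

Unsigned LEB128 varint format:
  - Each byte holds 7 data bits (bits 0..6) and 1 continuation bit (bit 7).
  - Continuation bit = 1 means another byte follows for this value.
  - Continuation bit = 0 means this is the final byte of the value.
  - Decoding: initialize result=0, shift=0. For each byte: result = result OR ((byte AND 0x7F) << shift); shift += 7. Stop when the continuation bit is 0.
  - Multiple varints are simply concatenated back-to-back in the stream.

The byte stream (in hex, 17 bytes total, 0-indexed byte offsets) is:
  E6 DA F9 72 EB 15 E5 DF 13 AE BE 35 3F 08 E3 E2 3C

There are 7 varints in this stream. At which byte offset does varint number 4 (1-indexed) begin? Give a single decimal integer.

Answer: 9

Derivation:
  byte[0]=0xE6 cont=1 payload=0x66=102: acc |= 102<<0 -> acc=102 shift=7
  byte[1]=0xDA cont=1 payload=0x5A=90: acc |= 90<<7 -> acc=11622 shift=14
  byte[2]=0xF9 cont=1 payload=0x79=121: acc |= 121<<14 -> acc=1994086 shift=21
  byte[3]=0x72 cont=0 payload=0x72=114: acc |= 114<<21 -> acc=241069414 shift=28 [end]
Varint 1: bytes[0:4] = E6 DA F9 72 -> value 241069414 (4 byte(s))
  byte[4]=0xEB cont=1 payload=0x6B=107: acc |= 107<<0 -> acc=107 shift=7
  byte[5]=0x15 cont=0 payload=0x15=21: acc |= 21<<7 -> acc=2795 shift=14 [end]
Varint 2: bytes[4:6] = EB 15 -> value 2795 (2 byte(s))
  byte[6]=0xE5 cont=1 payload=0x65=101: acc |= 101<<0 -> acc=101 shift=7
  byte[7]=0xDF cont=1 payload=0x5F=95: acc |= 95<<7 -> acc=12261 shift=14
  byte[8]=0x13 cont=0 payload=0x13=19: acc |= 19<<14 -> acc=323557 shift=21 [end]
Varint 3: bytes[6:9] = E5 DF 13 -> value 323557 (3 byte(s))
  byte[9]=0xAE cont=1 payload=0x2E=46: acc |= 46<<0 -> acc=46 shift=7
  byte[10]=0xBE cont=1 payload=0x3E=62: acc |= 62<<7 -> acc=7982 shift=14
  byte[11]=0x35 cont=0 payload=0x35=53: acc |= 53<<14 -> acc=876334 shift=21 [end]
Varint 4: bytes[9:12] = AE BE 35 -> value 876334 (3 byte(s))
  byte[12]=0x3F cont=0 payload=0x3F=63: acc |= 63<<0 -> acc=63 shift=7 [end]
Varint 5: bytes[12:13] = 3F -> value 63 (1 byte(s))
  byte[13]=0x08 cont=0 payload=0x08=8: acc |= 8<<0 -> acc=8 shift=7 [end]
Varint 6: bytes[13:14] = 08 -> value 8 (1 byte(s))
  byte[14]=0xE3 cont=1 payload=0x63=99: acc |= 99<<0 -> acc=99 shift=7
  byte[15]=0xE2 cont=1 payload=0x62=98: acc |= 98<<7 -> acc=12643 shift=14
  byte[16]=0x3C cont=0 payload=0x3C=60: acc |= 60<<14 -> acc=995683 shift=21 [end]
Varint 7: bytes[14:17] = E3 E2 3C -> value 995683 (3 byte(s))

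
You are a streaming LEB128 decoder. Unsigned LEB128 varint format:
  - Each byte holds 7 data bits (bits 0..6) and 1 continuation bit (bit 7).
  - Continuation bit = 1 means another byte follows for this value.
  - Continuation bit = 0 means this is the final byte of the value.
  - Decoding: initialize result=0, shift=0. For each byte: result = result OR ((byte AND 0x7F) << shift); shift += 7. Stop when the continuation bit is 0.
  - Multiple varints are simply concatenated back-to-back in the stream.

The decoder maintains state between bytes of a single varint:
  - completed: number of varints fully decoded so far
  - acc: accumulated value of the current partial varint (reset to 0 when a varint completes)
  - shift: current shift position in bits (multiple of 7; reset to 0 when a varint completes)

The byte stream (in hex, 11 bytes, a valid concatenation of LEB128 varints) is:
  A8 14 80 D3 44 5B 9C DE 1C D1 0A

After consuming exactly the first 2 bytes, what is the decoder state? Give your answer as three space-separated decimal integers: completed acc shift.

Answer: 1 0 0

Derivation:
byte[0]=0xA8 cont=1 payload=0x28: acc |= 40<<0 -> completed=0 acc=40 shift=7
byte[1]=0x14 cont=0 payload=0x14: varint #1 complete (value=2600); reset -> completed=1 acc=0 shift=0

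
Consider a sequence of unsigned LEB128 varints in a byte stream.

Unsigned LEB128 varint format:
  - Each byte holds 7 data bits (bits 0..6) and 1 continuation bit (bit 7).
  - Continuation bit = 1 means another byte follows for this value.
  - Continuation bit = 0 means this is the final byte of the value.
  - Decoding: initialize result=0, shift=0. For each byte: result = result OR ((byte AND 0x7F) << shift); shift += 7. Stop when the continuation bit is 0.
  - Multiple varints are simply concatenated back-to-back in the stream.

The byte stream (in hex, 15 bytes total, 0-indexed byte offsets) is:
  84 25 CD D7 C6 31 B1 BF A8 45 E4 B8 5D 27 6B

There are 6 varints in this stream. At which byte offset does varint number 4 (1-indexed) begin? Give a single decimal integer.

Answer: 10

Derivation:
  byte[0]=0x84 cont=1 payload=0x04=4: acc |= 4<<0 -> acc=4 shift=7
  byte[1]=0x25 cont=0 payload=0x25=37: acc |= 37<<7 -> acc=4740 shift=14 [end]
Varint 1: bytes[0:2] = 84 25 -> value 4740 (2 byte(s))
  byte[2]=0xCD cont=1 payload=0x4D=77: acc |= 77<<0 -> acc=77 shift=7
  byte[3]=0xD7 cont=1 payload=0x57=87: acc |= 87<<7 -> acc=11213 shift=14
  byte[4]=0xC6 cont=1 payload=0x46=70: acc |= 70<<14 -> acc=1158093 shift=21
  byte[5]=0x31 cont=0 payload=0x31=49: acc |= 49<<21 -> acc=103918541 shift=28 [end]
Varint 2: bytes[2:6] = CD D7 C6 31 -> value 103918541 (4 byte(s))
  byte[6]=0xB1 cont=1 payload=0x31=49: acc |= 49<<0 -> acc=49 shift=7
  byte[7]=0xBF cont=1 payload=0x3F=63: acc |= 63<<7 -> acc=8113 shift=14
  byte[8]=0xA8 cont=1 payload=0x28=40: acc |= 40<<14 -> acc=663473 shift=21
  byte[9]=0x45 cont=0 payload=0x45=69: acc |= 69<<21 -> acc=145366961 shift=28 [end]
Varint 3: bytes[6:10] = B1 BF A8 45 -> value 145366961 (4 byte(s))
  byte[10]=0xE4 cont=1 payload=0x64=100: acc |= 100<<0 -> acc=100 shift=7
  byte[11]=0xB8 cont=1 payload=0x38=56: acc |= 56<<7 -> acc=7268 shift=14
  byte[12]=0x5D cont=0 payload=0x5D=93: acc |= 93<<14 -> acc=1530980 shift=21 [end]
Varint 4: bytes[10:13] = E4 B8 5D -> value 1530980 (3 byte(s))
  byte[13]=0x27 cont=0 payload=0x27=39: acc |= 39<<0 -> acc=39 shift=7 [end]
Varint 5: bytes[13:14] = 27 -> value 39 (1 byte(s))
  byte[14]=0x6B cont=0 payload=0x6B=107: acc |= 107<<0 -> acc=107 shift=7 [end]
Varint 6: bytes[14:15] = 6B -> value 107 (1 byte(s))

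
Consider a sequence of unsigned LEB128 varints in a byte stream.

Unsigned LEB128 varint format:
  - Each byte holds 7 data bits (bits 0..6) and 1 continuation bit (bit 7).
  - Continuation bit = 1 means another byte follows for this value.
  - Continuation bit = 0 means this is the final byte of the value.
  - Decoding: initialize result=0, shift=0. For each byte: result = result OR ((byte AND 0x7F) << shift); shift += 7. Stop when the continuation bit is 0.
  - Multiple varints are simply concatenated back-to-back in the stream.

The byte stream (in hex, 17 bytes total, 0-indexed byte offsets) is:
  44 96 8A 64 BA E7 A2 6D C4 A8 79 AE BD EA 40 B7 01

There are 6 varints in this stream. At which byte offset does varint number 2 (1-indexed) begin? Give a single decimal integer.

  byte[0]=0x44 cont=0 payload=0x44=68: acc |= 68<<0 -> acc=68 shift=7 [end]
Varint 1: bytes[0:1] = 44 -> value 68 (1 byte(s))
  byte[1]=0x96 cont=1 payload=0x16=22: acc |= 22<<0 -> acc=22 shift=7
  byte[2]=0x8A cont=1 payload=0x0A=10: acc |= 10<<7 -> acc=1302 shift=14
  byte[3]=0x64 cont=0 payload=0x64=100: acc |= 100<<14 -> acc=1639702 shift=21 [end]
Varint 2: bytes[1:4] = 96 8A 64 -> value 1639702 (3 byte(s))
  byte[4]=0xBA cont=1 payload=0x3A=58: acc |= 58<<0 -> acc=58 shift=7
  byte[5]=0xE7 cont=1 payload=0x67=103: acc |= 103<<7 -> acc=13242 shift=14
  byte[6]=0xA2 cont=1 payload=0x22=34: acc |= 34<<14 -> acc=570298 shift=21
  byte[7]=0x6D cont=0 payload=0x6D=109: acc |= 109<<21 -> acc=229159866 shift=28 [end]
Varint 3: bytes[4:8] = BA E7 A2 6D -> value 229159866 (4 byte(s))
  byte[8]=0xC4 cont=1 payload=0x44=68: acc |= 68<<0 -> acc=68 shift=7
  byte[9]=0xA8 cont=1 payload=0x28=40: acc |= 40<<7 -> acc=5188 shift=14
  byte[10]=0x79 cont=0 payload=0x79=121: acc |= 121<<14 -> acc=1987652 shift=21 [end]
Varint 4: bytes[8:11] = C4 A8 79 -> value 1987652 (3 byte(s))
  byte[11]=0xAE cont=1 payload=0x2E=46: acc |= 46<<0 -> acc=46 shift=7
  byte[12]=0xBD cont=1 payload=0x3D=61: acc |= 61<<7 -> acc=7854 shift=14
  byte[13]=0xEA cont=1 payload=0x6A=106: acc |= 106<<14 -> acc=1744558 shift=21
  byte[14]=0x40 cont=0 payload=0x40=64: acc |= 64<<21 -> acc=135962286 shift=28 [end]
Varint 5: bytes[11:15] = AE BD EA 40 -> value 135962286 (4 byte(s))
  byte[15]=0xB7 cont=1 payload=0x37=55: acc |= 55<<0 -> acc=55 shift=7
  byte[16]=0x01 cont=0 payload=0x01=1: acc |= 1<<7 -> acc=183 shift=14 [end]
Varint 6: bytes[15:17] = B7 01 -> value 183 (2 byte(s))

Answer: 1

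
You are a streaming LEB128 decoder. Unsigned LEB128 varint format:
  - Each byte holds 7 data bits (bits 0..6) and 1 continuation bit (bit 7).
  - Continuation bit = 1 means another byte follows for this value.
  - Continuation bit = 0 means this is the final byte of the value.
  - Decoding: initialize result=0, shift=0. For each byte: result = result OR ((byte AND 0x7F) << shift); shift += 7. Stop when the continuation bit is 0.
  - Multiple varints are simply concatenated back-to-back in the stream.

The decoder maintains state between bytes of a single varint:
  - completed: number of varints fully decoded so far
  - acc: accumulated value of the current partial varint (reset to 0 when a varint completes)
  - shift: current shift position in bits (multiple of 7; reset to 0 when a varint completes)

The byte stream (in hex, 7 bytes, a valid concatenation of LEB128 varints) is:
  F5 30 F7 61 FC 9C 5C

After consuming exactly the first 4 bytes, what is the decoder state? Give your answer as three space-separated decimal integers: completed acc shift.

byte[0]=0xF5 cont=1 payload=0x75: acc |= 117<<0 -> completed=0 acc=117 shift=7
byte[1]=0x30 cont=0 payload=0x30: varint #1 complete (value=6261); reset -> completed=1 acc=0 shift=0
byte[2]=0xF7 cont=1 payload=0x77: acc |= 119<<0 -> completed=1 acc=119 shift=7
byte[3]=0x61 cont=0 payload=0x61: varint #2 complete (value=12535); reset -> completed=2 acc=0 shift=0

Answer: 2 0 0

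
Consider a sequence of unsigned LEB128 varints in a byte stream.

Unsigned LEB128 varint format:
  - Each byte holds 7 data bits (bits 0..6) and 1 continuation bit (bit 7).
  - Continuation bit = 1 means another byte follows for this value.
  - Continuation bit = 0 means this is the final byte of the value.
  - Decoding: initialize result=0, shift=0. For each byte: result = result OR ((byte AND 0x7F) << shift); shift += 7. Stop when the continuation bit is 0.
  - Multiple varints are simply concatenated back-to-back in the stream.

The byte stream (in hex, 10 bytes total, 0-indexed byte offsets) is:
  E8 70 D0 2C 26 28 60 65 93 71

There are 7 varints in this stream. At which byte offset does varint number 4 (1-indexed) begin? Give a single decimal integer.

Answer: 5

Derivation:
  byte[0]=0xE8 cont=1 payload=0x68=104: acc |= 104<<0 -> acc=104 shift=7
  byte[1]=0x70 cont=0 payload=0x70=112: acc |= 112<<7 -> acc=14440 shift=14 [end]
Varint 1: bytes[0:2] = E8 70 -> value 14440 (2 byte(s))
  byte[2]=0xD0 cont=1 payload=0x50=80: acc |= 80<<0 -> acc=80 shift=7
  byte[3]=0x2C cont=0 payload=0x2C=44: acc |= 44<<7 -> acc=5712 shift=14 [end]
Varint 2: bytes[2:4] = D0 2C -> value 5712 (2 byte(s))
  byte[4]=0x26 cont=0 payload=0x26=38: acc |= 38<<0 -> acc=38 shift=7 [end]
Varint 3: bytes[4:5] = 26 -> value 38 (1 byte(s))
  byte[5]=0x28 cont=0 payload=0x28=40: acc |= 40<<0 -> acc=40 shift=7 [end]
Varint 4: bytes[5:6] = 28 -> value 40 (1 byte(s))
  byte[6]=0x60 cont=0 payload=0x60=96: acc |= 96<<0 -> acc=96 shift=7 [end]
Varint 5: bytes[6:7] = 60 -> value 96 (1 byte(s))
  byte[7]=0x65 cont=0 payload=0x65=101: acc |= 101<<0 -> acc=101 shift=7 [end]
Varint 6: bytes[7:8] = 65 -> value 101 (1 byte(s))
  byte[8]=0x93 cont=1 payload=0x13=19: acc |= 19<<0 -> acc=19 shift=7
  byte[9]=0x71 cont=0 payload=0x71=113: acc |= 113<<7 -> acc=14483 shift=14 [end]
Varint 7: bytes[8:10] = 93 71 -> value 14483 (2 byte(s))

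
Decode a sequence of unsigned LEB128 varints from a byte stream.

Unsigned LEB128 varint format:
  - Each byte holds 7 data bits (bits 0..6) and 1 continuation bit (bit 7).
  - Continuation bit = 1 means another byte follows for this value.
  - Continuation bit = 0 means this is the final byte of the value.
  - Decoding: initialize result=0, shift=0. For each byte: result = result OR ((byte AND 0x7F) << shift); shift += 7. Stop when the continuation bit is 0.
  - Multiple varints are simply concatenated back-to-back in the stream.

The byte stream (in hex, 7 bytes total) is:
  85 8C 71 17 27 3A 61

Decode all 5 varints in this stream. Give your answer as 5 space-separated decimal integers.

  byte[0]=0x85 cont=1 payload=0x05=5: acc |= 5<<0 -> acc=5 shift=7
  byte[1]=0x8C cont=1 payload=0x0C=12: acc |= 12<<7 -> acc=1541 shift=14
  byte[2]=0x71 cont=0 payload=0x71=113: acc |= 113<<14 -> acc=1852933 shift=21 [end]
Varint 1: bytes[0:3] = 85 8C 71 -> value 1852933 (3 byte(s))
  byte[3]=0x17 cont=0 payload=0x17=23: acc |= 23<<0 -> acc=23 shift=7 [end]
Varint 2: bytes[3:4] = 17 -> value 23 (1 byte(s))
  byte[4]=0x27 cont=0 payload=0x27=39: acc |= 39<<0 -> acc=39 shift=7 [end]
Varint 3: bytes[4:5] = 27 -> value 39 (1 byte(s))
  byte[5]=0x3A cont=0 payload=0x3A=58: acc |= 58<<0 -> acc=58 shift=7 [end]
Varint 4: bytes[5:6] = 3A -> value 58 (1 byte(s))
  byte[6]=0x61 cont=0 payload=0x61=97: acc |= 97<<0 -> acc=97 shift=7 [end]
Varint 5: bytes[6:7] = 61 -> value 97 (1 byte(s))

Answer: 1852933 23 39 58 97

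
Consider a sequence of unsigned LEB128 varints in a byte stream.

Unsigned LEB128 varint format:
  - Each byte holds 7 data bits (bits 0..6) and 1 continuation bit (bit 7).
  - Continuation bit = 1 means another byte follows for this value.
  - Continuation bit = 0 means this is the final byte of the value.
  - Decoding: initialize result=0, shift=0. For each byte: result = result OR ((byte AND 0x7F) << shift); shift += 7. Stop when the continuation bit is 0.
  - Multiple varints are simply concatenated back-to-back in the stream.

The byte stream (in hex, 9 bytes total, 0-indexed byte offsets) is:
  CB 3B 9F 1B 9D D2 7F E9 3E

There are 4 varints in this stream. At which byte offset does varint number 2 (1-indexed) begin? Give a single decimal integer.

Answer: 2

Derivation:
  byte[0]=0xCB cont=1 payload=0x4B=75: acc |= 75<<0 -> acc=75 shift=7
  byte[1]=0x3B cont=0 payload=0x3B=59: acc |= 59<<7 -> acc=7627 shift=14 [end]
Varint 1: bytes[0:2] = CB 3B -> value 7627 (2 byte(s))
  byte[2]=0x9F cont=1 payload=0x1F=31: acc |= 31<<0 -> acc=31 shift=7
  byte[3]=0x1B cont=0 payload=0x1B=27: acc |= 27<<7 -> acc=3487 shift=14 [end]
Varint 2: bytes[2:4] = 9F 1B -> value 3487 (2 byte(s))
  byte[4]=0x9D cont=1 payload=0x1D=29: acc |= 29<<0 -> acc=29 shift=7
  byte[5]=0xD2 cont=1 payload=0x52=82: acc |= 82<<7 -> acc=10525 shift=14
  byte[6]=0x7F cont=0 payload=0x7F=127: acc |= 127<<14 -> acc=2091293 shift=21 [end]
Varint 3: bytes[4:7] = 9D D2 7F -> value 2091293 (3 byte(s))
  byte[7]=0xE9 cont=1 payload=0x69=105: acc |= 105<<0 -> acc=105 shift=7
  byte[8]=0x3E cont=0 payload=0x3E=62: acc |= 62<<7 -> acc=8041 shift=14 [end]
Varint 4: bytes[7:9] = E9 3E -> value 8041 (2 byte(s))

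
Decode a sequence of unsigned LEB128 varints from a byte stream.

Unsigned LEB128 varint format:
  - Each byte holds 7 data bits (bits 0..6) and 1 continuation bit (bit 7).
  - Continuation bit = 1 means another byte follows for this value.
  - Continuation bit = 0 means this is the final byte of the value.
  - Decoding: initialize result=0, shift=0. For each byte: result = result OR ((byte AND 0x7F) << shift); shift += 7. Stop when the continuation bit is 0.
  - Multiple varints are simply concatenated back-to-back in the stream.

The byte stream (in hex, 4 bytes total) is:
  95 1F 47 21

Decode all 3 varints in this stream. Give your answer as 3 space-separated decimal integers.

  byte[0]=0x95 cont=1 payload=0x15=21: acc |= 21<<0 -> acc=21 shift=7
  byte[1]=0x1F cont=0 payload=0x1F=31: acc |= 31<<7 -> acc=3989 shift=14 [end]
Varint 1: bytes[0:2] = 95 1F -> value 3989 (2 byte(s))
  byte[2]=0x47 cont=0 payload=0x47=71: acc |= 71<<0 -> acc=71 shift=7 [end]
Varint 2: bytes[2:3] = 47 -> value 71 (1 byte(s))
  byte[3]=0x21 cont=0 payload=0x21=33: acc |= 33<<0 -> acc=33 shift=7 [end]
Varint 3: bytes[3:4] = 21 -> value 33 (1 byte(s))

Answer: 3989 71 33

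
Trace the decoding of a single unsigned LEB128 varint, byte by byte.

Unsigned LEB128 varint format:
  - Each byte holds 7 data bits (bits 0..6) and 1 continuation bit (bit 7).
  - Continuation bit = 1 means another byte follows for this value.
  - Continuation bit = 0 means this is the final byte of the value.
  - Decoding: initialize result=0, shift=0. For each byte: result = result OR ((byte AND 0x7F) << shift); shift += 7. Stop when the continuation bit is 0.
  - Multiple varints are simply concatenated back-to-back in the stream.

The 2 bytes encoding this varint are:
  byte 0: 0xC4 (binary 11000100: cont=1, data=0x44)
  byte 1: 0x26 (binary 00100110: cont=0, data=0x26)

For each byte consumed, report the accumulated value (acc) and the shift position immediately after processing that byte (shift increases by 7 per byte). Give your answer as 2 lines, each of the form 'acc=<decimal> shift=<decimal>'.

byte 0=0xC4: payload=0x44=68, contrib = 68<<0 = 68; acc -> 68, shift -> 7
byte 1=0x26: payload=0x26=38, contrib = 38<<7 = 4864; acc -> 4932, shift -> 14

Answer: acc=68 shift=7
acc=4932 shift=14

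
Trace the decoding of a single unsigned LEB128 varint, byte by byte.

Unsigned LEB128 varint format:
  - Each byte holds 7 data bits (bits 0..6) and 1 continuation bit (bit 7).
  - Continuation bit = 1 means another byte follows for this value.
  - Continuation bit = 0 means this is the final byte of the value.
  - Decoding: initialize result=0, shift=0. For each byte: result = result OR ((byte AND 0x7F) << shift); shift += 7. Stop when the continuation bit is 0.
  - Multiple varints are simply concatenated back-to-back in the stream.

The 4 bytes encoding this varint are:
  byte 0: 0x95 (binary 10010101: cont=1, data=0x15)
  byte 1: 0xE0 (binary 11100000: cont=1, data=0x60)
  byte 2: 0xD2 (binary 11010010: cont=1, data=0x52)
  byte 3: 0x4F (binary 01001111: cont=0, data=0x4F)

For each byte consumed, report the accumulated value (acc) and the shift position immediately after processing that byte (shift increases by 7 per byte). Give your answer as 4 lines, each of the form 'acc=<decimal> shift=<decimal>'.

byte 0=0x95: payload=0x15=21, contrib = 21<<0 = 21; acc -> 21, shift -> 7
byte 1=0xE0: payload=0x60=96, contrib = 96<<7 = 12288; acc -> 12309, shift -> 14
byte 2=0xD2: payload=0x52=82, contrib = 82<<14 = 1343488; acc -> 1355797, shift -> 21
byte 3=0x4F: payload=0x4F=79, contrib = 79<<21 = 165675008; acc -> 167030805, shift -> 28

Answer: acc=21 shift=7
acc=12309 shift=14
acc=1355797 shift=21
acc=167030805 shift=28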